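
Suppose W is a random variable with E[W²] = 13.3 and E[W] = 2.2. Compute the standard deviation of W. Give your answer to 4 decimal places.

V(W) = 13.3 − (2.2)² = 8.46
SD(W) = √8.46 ≈ 2.9086

2.9086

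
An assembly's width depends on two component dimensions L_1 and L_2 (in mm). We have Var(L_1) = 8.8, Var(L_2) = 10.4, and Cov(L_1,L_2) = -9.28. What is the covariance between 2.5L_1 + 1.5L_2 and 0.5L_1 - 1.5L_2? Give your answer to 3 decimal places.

15.440

Cov(2.5L_1 + 1.5L_2, 0.5L_1 - 1.5L_2) = (2.5)(0.5)Var(L_1) + (1.5)(-1.5)Var(L_2) + [(2.5)(-1.5) + (1.5)(0.5)]Cov(L_1,L_2)
= 1.25·8.8 + -2.25·10.4 + -3·-9.28 = 15.44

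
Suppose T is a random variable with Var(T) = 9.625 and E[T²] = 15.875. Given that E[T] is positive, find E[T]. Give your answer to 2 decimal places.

2.50

(E[T])² = E[T²] − Var(T) = 15.875 − 9.625 = 6.25
E[T] = √6.25 = 2.5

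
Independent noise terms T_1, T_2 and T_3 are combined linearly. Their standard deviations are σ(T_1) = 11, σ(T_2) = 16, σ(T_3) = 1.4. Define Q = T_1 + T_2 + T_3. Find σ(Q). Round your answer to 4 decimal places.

19.4669

V(T_1) = 121, V(T_2) = 256, V(T_3) = 1.96
By independence, V(Q) = (1)²V(T_1) + (1)²V(T_2) + (1)²V(T_3)
= (1)²·121 + (1)²·256 + (1)²·1.96 = 378.96
σ(Q) = √378.96 ≈ 19.4669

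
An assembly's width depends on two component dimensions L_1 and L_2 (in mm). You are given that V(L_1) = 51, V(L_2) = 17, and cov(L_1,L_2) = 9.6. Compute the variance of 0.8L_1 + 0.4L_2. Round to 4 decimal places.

V(0.8L_1 + 0.4L_2) = (0.8)²·V(L_1) + (0.4)²·V(L_2) + 2·(0.8)·(0.4)·cov(L_1,L_2)
= 0.64·51 + 0.16·17 + 0.64·9.6 = 41.504

41.5040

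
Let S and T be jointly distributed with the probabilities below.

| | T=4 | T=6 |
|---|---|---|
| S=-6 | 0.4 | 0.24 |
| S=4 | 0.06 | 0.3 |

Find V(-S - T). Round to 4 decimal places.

28.2576

E[S] = -2.4,  E[T] = 5.08,  E[ST] = -10.08
V(S) = 28.8 − (-2.4)² = 23.04;  V(T) = 26.8 − (5.08)² = 0.9936
Cov(S,T) = -10.08 − (-2.4)(5.08) = 2.112
V(-S - T) = (-1)²·23.04 + (-1)²·0.9936 + 2·(-1)·(-1)·2.112 = 28.2576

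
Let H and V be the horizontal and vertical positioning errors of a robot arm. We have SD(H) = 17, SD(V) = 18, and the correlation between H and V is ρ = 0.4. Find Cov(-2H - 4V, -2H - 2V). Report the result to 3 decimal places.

var(H) = (17)² = 289;  var(V) = (18)² = 324
Cov(H,V) = ρ·SD(H)·SD(V) = 0.4·17·18 = 122.4
Cov(-2H - 4V, -2H - 2V) = (-2)(-2)var(H) + (-4)(-2)var(V) + [(-2)(-2) + (-4)(-2)]Cov(H,V)
= 4·289 + 8·324 + 12·122.4 = 5216.8

5216.800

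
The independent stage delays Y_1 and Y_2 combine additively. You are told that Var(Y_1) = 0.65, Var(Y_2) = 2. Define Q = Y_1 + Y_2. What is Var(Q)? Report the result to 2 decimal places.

2.65

By independence, Var(Q) = (1)²Var(Y_1) + (1)²Var(Y_2)
= (1)²·0.65 + (1)²·2 = 2.65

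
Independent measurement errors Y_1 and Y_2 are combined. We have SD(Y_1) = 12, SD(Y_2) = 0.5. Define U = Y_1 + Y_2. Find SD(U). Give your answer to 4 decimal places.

V(Y_1) = 144, V(Y_2) = 0.25
By independence, V(U) = (1)²V(Y_1) + (1)²V(Y_2)
= (1)²·144 + (1)²·0.25 = 144.25
SD(U) = √144.25 ≈ 12.0104

12.0104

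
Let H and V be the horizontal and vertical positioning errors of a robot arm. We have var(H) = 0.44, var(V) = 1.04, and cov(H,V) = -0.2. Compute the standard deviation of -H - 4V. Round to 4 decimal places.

var(-H - 4V) = (-1)²·var(H) + (-4)²·var(V) + 2·(-1)·(-4)·cov(H,V)
= 1·0.44 + 16·1.04 + 8·-0.2 = 15.48
sd(-H - 4V) = √15.48 ≈ 3.9345

3.9345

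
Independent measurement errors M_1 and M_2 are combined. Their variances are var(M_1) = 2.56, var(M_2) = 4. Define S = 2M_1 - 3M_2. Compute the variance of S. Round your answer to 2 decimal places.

46.24

By independence, var(S) = (2)²var(M_1) + (-3)²var(M_2)
= (2)²·2.56 + (-3)²·4 = 46.24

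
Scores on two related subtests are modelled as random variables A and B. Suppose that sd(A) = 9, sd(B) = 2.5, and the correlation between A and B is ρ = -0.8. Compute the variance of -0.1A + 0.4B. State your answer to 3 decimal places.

Var(A) = (9)² = 81;  Var(B) = (2.5)² = 6.25
Cov(A,B) = ρ·sd(A)·sd(B) = -0.8·9·2.5 = -18
Var(-0.1A + 0.4B) = (-0.1)²·Var(A) + (0.4)²·Var(B) + 2·(-0.1)·(0.4)·Cov(A,B)
= 0.01·81 + 0.16·6.25 + -0.08·-18 = 3.25

3.250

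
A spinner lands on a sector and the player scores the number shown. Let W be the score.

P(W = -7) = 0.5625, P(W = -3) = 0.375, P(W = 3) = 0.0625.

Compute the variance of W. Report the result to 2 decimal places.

E[W] = (-7)(0.5625) + (-3)(0.375) + (3)(0.0625) = -4.875
E[W²] = (-7)²(0.5625) + (-3)²(0.375) + (3)²(0.0625) = 31.5
Var(W) = E[W²] − (E[W])² = 31.5 − (-4.875)² = 7.734375

7.73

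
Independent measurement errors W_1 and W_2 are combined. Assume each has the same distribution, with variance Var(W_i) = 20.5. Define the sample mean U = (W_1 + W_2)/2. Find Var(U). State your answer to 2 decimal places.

10.25

By independence, Var(U) = (0.5)²Var(W_1) + (0.5)²Var(W_2)
= (0.5)²·20.5 + (0.5)²·20.5 = 10.25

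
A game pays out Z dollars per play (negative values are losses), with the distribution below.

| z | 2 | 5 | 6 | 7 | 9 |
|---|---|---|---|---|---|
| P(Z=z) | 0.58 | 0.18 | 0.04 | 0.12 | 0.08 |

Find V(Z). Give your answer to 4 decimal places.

E[Z] = (2)(0.58) + (5)(0.18) + (6)(0.04) + (7)(0.12) + (9)(0.08) = 3.86
E[Z²] = (2)²(0.58) + (5)²(0.18) + (6)²(0.04) + (7)²(0.12) + (9)²(0.08) = 20.62
V(Z) = E[Z²] − (E[Z])² = 20.62 − (3.86)² = 5.7204

5.7204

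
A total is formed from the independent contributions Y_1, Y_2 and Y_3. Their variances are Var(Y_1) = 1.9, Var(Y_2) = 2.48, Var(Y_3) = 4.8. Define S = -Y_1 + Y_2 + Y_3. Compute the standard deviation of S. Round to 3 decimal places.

3.030

By independence, Var(S) = (-1)²Var(Y_1) + (1)²Var(Y_2) + (1)²Var(Y_3)
= (-1)²·1.9 + (1)²·2.48 + (1)²·4.8 = 9.18
σ(S) = √9.18 ≈ 3.030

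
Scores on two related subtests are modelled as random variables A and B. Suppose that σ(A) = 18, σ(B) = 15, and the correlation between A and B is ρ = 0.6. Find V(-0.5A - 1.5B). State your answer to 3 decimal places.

V(A) = (18)² = 324;  V(B) = (15)² = 225
cov(A,B) = ρ·σ(A)·σ(B) = 0.6·18·15 = 162
V(-0.5A - 1.5B) = (-0.5)²·V(A) + (-1.5)²·V(B) + 2·(-0.5)·(-1.5)·cov(A,B)
= 0.25·324 + 2.25·225 + 1.5·162 = 830.25

830.250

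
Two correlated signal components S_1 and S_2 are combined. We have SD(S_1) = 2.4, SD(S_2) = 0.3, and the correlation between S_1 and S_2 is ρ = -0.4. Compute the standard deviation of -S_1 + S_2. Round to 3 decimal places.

2.535

Var(S_1) = (2.4)² = 5.76;  Var(S_2) = (0.3)² = 0.09
Cov(S_1,S_2) = ρ·SD(S_1)·SD(S_2) = -0.4·2.4·0.3 = -0.288
Var(-S_1 + S_2) = (-1)²·Var(S_1) + (1)²·Var(S_2) + 2·(-1)·(1)·Cov(S_1,S_2)
= 1·5.76 + 1·0.09 + -2·-0.288 = 6.426
SD(-S_1 + S_2) = √6.426 ≈ 2.535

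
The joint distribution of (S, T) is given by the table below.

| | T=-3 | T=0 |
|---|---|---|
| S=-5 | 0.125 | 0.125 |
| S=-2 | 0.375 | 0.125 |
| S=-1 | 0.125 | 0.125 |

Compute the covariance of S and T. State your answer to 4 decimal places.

-0.1875

E[S] = -2.5,  E[T] = -1.875
E[ST] = 4.5
Cov(S,T) = E[ST] − E[S]E[T] = 4.5 − (-2.5)(-1.875) = -0.1875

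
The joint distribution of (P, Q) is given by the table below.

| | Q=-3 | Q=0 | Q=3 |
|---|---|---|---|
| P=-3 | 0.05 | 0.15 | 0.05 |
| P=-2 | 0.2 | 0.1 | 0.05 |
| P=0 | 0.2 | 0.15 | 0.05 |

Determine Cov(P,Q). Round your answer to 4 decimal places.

E[P] = -1.45,  E[Q] = -0.9
E[PQ] = 0.9
Cov(P,Q) = E[PQ] − E[P]E[Q] = 0.9 − (-1.45)(-0.9) = -0.405

-0.4050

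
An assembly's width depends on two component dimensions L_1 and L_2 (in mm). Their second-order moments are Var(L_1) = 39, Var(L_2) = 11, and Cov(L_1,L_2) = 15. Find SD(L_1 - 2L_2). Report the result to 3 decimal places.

Var(L_1 - 2L_2) = (1)²·Var(L_1) + (-2)²·Var(L_2) + 2·(1)·(-2)·Cov(L_1,L_2)
= 1·39 + 4·11 + -4·15 = 23
SD(L_1 - 2L_2) = √23 ≈ 4.796

4.796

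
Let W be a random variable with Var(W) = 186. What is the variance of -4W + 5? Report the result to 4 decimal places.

2976.0000

Var(-4W + 5) = (-4)²·Var(W) = 16·186 = 2976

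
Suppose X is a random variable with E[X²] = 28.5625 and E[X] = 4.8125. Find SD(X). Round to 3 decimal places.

V(X) = 28.5625 − (4.8125)² = 5.40234375
SD(X) = √5.40234375 ≈ 2.324

2.324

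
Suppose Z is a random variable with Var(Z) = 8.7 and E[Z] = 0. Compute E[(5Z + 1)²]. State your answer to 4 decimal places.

218.5000

E[5Z + 1] = 5·0 + 1 = 1
Var(5Z + 1) = (5)²·8.7 = 217.5
E[(5Z + 1)²] = Var((5Z + 1)) + (E[(5Z + 1)])² = 217.5 + (1)² = 218.5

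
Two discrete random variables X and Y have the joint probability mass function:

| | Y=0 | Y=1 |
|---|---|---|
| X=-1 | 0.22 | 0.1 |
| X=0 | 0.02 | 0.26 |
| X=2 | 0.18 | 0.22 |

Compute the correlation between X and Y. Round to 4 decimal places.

0.0960

E[X] = 0.48,  E[Y] = 0.58
E[XY] = 0.34
Cov(X,Y) = E[XY] − E[X]E[Y] = 0.34 − (0.48)(0.58) = 0.0616
V(X) = 1.6896,  V(Y) = 0.2436
ρ = 0.0616 / √(1.6896·0.2436) ≈ 0.0960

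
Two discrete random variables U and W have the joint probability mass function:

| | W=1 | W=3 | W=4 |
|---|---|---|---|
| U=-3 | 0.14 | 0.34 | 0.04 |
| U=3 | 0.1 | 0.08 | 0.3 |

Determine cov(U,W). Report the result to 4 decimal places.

1.0032

E[U] = -0.12,  E[W] = 2.86
E[UW] = 0.66
cov(U,W) = E[UW] − E[U]E[W] = 0.66 − (-0.12)(2.86) = 1.0032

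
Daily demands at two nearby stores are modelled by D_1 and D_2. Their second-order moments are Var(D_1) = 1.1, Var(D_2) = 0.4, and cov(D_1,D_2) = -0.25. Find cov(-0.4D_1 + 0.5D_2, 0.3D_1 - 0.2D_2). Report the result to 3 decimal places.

cov(-0.4D_1 + 0.5D_2, 0.3D_1 - 0.2D_2) = (-0.4)(0.3)Var(D_1) + (0.5)(-0.2)Var(D_2) + [(-0.4)(-0.2) + (0.5)(0.3)]cov(D_1,D_2)
= -0.12·1.1 + -0.1·0.4 + 0.23·-0.25 = -0.2295

-0.230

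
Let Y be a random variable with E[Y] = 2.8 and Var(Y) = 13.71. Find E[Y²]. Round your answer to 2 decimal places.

E[Y²] = Var(Y) + (E[Y])² = 13.71 + (2.8)² = 21.55

21.55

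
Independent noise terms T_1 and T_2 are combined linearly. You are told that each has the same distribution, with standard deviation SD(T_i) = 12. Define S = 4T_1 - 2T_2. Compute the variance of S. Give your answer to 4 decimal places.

2880.0000

var(T_i) = (12)² = 144
By independence, var(S) = (4)²var(T_1) + (-2)²var(T_2)
= (4)²·144 + (-2)²·144 = 2880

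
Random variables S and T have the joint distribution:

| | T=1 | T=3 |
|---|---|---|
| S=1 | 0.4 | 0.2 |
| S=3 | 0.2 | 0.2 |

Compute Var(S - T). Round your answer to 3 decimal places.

E[S] = 1.8,  E[T] = 1.8,  E[ST] = 3.4
Var(S) = 4.2 − (1.8)² = 0.96;  Var(T) = 4.2 − (1.8)² = 0.96
Cov(S,T) = 3.4 − (1.8)(1.8) = 0.16
Var(S - T) = (1)²·0.96 + (-1)²·0.96 + 2·(1)·(-1)·0.16 = 1.6

1.600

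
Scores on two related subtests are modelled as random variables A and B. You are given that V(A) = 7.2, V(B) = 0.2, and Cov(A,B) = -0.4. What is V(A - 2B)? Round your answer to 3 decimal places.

V(A - 2B) = (1)²·V(A) + (-2)²·V(B) + 2·(1)·(-2)·Cov(A,B)
= 1·7.2 + 4·0.2 + -4·-0.4 = 9.6

9.600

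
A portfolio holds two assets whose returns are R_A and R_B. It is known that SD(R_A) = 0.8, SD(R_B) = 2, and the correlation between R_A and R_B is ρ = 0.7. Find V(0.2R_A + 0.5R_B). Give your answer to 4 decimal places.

1.2496

V(R_A) = (0.8)² = 0.64;  V(R_B) = (2)² = 4
Cov(R_A,R_B) = ρ·SD(R_A)·SD(R_B) = 0.7·0.8·2 = 1.12
V(0.2R_A + 0.5R_B) = (0.2)²·V(R_A) + (0.5)²·V(R_B) + 2·(0.2)·(0.5)·Cov(R_A,R_B)
= 0.04·0.64 + 0.25·4 + 0.2·1.12 = 1.2496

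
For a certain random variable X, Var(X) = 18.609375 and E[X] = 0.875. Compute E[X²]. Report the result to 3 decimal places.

19.375

E[X²] = Var(X) + (E[X])² = 18.609375 + (0.875)² = 19.375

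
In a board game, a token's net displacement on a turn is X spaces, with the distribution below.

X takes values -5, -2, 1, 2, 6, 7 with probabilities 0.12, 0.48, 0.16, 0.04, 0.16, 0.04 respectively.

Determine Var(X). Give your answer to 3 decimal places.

E[X] = (-5)(0.12) + (-2)(0.48) + (1)(0.16) + (2)(0.04) + (6)(0.16) + (7)(0.04) = -0.08
E[X²] = (-5)²(0.12) + (-2)²(0.48) + (1)²(0.16) + (2)²(0.04) + (6)²(0.16) + (7)²(0.04) = 12.96
Var(X) = E[X²] − (E[X])² = 12.96 − (-0.08)² = 12.9536

12.954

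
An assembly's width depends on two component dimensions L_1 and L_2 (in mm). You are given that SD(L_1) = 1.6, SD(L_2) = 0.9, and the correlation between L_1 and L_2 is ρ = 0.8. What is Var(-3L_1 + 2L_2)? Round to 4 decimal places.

Var(L_1) = (1.6)² = 2.56;  Var(L_2) = (0.9)² = 0.81
cov(L_1,L_2) = ρ·SD(L_1)·SD(L_2) = 0.8·1.6·0.9 = 1.152
Var(-3L_1 + 2L_2) = (-3)²·Var(L_1) + (2)²·Var(L_2) + 2·(-3)·(2)·cov(L_1,L_2)
= 9·2.56 + 4·0.81 + -12·1.152 = 12.456

12.4560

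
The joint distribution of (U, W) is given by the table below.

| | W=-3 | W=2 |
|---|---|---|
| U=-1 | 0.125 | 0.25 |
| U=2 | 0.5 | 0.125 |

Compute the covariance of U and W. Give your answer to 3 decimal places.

E[U] = 0.875,  E[W] = -1.125
E[UW] = -2.625
cov(U,W) = E[UW] − E[U]E[W] = -2.625 − (0.875)(-1.125) = -1.640625

-1.641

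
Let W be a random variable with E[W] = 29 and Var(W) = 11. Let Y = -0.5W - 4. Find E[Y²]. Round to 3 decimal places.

E[-0.5W - 4] = -0.5·29 − 4 = -18.5
Var(-0.5W - 4) = (-0.5)²·11 = 2.75
E[Y²] = Var(Y) + (E[Y])² = 2.75 + (-18.5)² = 345

345.000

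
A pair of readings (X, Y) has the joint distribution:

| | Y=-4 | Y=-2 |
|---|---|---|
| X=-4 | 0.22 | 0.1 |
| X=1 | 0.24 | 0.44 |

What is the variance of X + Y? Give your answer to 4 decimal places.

7.8896

E[X] = -0.6,  E[Y] = -2.92,  E[XY] = 2.48
V(X) = 5.8 − (-0.6)² = 5.44;  V(Y) = 9.52 − (-2.92)² = 0.9936
cov(X,Y) = 2.48 − (-0.6)(-2.92) = 0.728
V(X + Y) = (1)²·5.44 + (1)²·0.9936 + 2·(1)·(1)·0.728 = 7.8896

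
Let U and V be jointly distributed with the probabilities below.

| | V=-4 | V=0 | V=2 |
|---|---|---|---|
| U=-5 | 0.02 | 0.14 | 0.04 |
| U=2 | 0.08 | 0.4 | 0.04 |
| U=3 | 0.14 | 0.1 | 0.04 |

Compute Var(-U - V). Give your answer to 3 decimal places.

10.054

E[U] = 0.88,  E[V] = -0.72,  E[UV] = -1.92
Var(U) = 9.6 − (0.88)² = 8.8256;  Var(V) = 4.32 − (-0.72)² = 3.8016
Cov(U,V) = -1.92 − (0.88)(-0.72) = -1.2864
Var(-U - V) = (-1)²·8.8256 + (-1)²·3.8016 + 2·(-1)·(-1)·-1.2864 = 10.0544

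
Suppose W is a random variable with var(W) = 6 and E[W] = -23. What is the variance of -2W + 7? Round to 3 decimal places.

24.000

var(-2W + 7) = (-2)²·var(W) = 4·6 = 24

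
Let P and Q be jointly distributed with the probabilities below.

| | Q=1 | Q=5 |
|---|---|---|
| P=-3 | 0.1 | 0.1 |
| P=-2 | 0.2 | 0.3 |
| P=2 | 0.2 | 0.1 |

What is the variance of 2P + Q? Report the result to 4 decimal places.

E[P] = -1,  E[Q] = 3,  E[PQ] = -3.8
Var(P) = 5 − (-1)² = 4;  Var(Q) = 13 − (3)² = 4
Cov(P,Q) = -3.8 − (-1)(3) = -0.8
Var(2P + Q) = (2)²·4 + (1)²·4 + 2·(2)·(1)·-0.8 = 16.8

16.8000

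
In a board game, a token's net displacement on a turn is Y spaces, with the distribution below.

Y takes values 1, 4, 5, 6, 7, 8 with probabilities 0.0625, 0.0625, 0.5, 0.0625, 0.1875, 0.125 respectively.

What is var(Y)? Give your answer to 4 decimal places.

E[Y] = (1)(0.0625) + (4)(0.0625) + (5)(0.5) + (6)(0.0625) + (7)(0.1875) + (8)(0.125) = 5.5
E[Y²] = (1)²(0.0625) + (4)²(0.0625) + (5)²(0.5) + (6)²(0.0625) + (7)²(0.1875) + (8)²(0.125) = 33
var(Y) = E[Y²] − (E[Y])² = 33 − (5.5)² = 2.75

2.7500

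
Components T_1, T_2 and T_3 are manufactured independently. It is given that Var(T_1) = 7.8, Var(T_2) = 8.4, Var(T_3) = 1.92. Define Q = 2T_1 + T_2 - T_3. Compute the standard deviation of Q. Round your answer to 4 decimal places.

6.4436

By independence, Var(Q) = (2)²Var(T_1) + (1)²Var(T_2) + (-1)²Var(T_3)
= (2)²·7.8 + (1)²·8.4 + (-1)²·1.92 = 41.52
σ(Q) = √41.52 ≈ 6.4436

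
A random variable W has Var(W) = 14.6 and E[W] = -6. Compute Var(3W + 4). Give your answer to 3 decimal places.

131.400

Var(3W + 4) = (3)²·Var(W) = 9·14.6 = 131.4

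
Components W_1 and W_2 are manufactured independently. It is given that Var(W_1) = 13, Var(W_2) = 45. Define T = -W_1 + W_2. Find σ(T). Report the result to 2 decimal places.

By independence, Var(T) = (-1)²Var(W_1) + (1)²Var(W_2)
= (-1)²·13 + (1)²·45 = 58
σ(T) = √58 ≈ 7.62

7.62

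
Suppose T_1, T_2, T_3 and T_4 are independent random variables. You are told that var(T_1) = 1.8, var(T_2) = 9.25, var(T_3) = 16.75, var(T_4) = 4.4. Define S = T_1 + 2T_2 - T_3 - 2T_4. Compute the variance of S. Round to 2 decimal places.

By independence, var(S) = (1)²var(T_1) + (2)²var(T_2) + (-1)²var(T_3) + (-2)²var(T_4)
= (1)²·1.8 + (2)²·9.25 + (-1)²·16.75 + (-2)²·4.4 = 73.15

73.15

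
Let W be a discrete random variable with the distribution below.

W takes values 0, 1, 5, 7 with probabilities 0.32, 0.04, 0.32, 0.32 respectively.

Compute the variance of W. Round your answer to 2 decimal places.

E[W] = (0)(0.32) + (1)(0.04) + (5)(0.32) + (7)(0.32) = 3.88
E[W²] = (0)²(0.32) + (1)²(0.04) + (5)²(0.32) + (7)²(0.32) = 23.72
V(W) = E[W²] − (E[W])² = 23.72 − (3.88)² = 8.6656

8.67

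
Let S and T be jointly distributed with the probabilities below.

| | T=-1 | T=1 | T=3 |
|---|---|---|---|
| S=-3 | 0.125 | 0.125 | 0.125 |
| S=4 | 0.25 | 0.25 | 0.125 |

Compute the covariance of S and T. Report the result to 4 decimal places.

E[S] = 1.375,  E[T] = 0.75
E[ST] = 0.375
Cov(S,T) = E[ST] − E[S]E[T] = 0.375 − (1.375)(0.75) = -0.65625

-0.6563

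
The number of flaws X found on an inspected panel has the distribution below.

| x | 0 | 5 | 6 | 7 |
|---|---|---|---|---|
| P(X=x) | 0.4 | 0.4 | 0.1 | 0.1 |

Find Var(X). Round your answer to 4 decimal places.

7.6100

E[X] = (0)(0.4) + (5)(0.4) + (6)(0.1) + (7)(0.1) = 3.3
E[X²] = (0)²(0.4) + (5)²(0.4) + (6)²(0.1) + (7)²(0.1) = 18.5
Var(X) = E[X²] − (E[X])² = 18.5 − (3.3)² = 7.61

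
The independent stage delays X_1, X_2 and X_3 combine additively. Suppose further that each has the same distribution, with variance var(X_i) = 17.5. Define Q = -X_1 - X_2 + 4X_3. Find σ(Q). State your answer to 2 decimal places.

By independence, var(Q) = (-1)²var(X_1) + (-1)²var(X_2) + (4)²var(X_3)
= (-1)²·17.5 + (-1)²·17.5 + (4)²·17.5 = 315
σ(Q) = √315 ≈ 17.75

17.75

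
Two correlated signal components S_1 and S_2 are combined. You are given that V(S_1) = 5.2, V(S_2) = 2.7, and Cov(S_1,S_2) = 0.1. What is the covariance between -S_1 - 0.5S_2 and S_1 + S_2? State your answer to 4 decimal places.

-6.7000

Cov(-S_1 - 0.5S_2, S_1 + S_2) = (-1)(1)V(S_1) + (-0.5)(1)V(S_2) + [(-1)(1) + (-0.5)(1)]Cov(S_1,S_2)
= -1·5.2 + -0.5·2.7 + -1.5·0.1 = -6.7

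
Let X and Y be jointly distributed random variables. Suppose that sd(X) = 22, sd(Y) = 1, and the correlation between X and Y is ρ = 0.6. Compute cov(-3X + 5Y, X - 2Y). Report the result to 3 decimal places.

Var(X) = (22)² = 484;  Var(Y) = (1)² = 1
cov(X,Y) = ρ·sd(X)·sd(Y) = 0.6·22·1 = 13.2
cov(-3X + 5Y, X - 2Y) = (-3)(1)Var(X) + (5)(-2)Var(Y) + [(-3)(-2) + (5)(1)]cov(X,Y)
= -3·484 + -10·1 + 11·13.2 = -1316.8

-1316.800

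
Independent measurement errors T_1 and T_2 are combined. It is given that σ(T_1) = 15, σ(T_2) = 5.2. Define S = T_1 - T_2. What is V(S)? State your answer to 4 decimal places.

252.0400

V(T_1) = 225, V(T_2) = 27.04
By independence, V(S) = (1)²V(T_1) + (-1)²V(T_2)
= (1)²·225 + (-1)²·27.04 = 252.04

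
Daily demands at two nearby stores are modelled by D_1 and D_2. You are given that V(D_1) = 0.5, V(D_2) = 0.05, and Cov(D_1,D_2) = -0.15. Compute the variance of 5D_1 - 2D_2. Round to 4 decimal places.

V(5D_1 - 2D_2) = (5)²·V(D_1) + (-2)²·V(D_2) + 2·(5)·(-2)·Cov(D_1,D_2)
= 25·0.5 + 4·0.05 + -20·-0.15 = 15.7

15.7000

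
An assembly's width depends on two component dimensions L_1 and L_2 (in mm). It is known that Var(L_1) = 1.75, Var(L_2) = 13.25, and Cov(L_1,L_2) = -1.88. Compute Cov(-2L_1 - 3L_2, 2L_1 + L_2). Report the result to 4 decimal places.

Cov(-2L_1 - 3L_2, 2L_1 + L_2) = (-2)(2)Var(L_1) + (-3)(1)Var(L_2) + [(-2)(1) + (-3)(2)]Cov(L_1,L_2)
= -4·1.75 + -3·13.25 + -8·-1.88 = -31.71

-31.7100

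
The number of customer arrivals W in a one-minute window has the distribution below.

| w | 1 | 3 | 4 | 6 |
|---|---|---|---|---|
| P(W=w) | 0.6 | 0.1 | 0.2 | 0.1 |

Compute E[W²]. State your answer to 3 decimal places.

E[W²] = (1)²(0.6) + (3)²(0.1) + (4)²(0.2) + (6)²(0.1) = 8.3

8.300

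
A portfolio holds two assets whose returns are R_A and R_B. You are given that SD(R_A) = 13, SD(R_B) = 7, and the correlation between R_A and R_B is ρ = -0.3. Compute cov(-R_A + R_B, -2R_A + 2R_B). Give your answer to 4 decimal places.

Var(R_A) = (13)² = 169;  Var(R_B) = (7)² = 49
cov(R_A,R_B) = ρ·SD(R_A)·SD(R_B) = -0.3·13·7 = -27.3
cov(-R_A + R_B, -2R_A + 2R_B) = (-1)(-2)Var(R_A) + (1)(2)Var(R_B) + [(-1)(2) + (1)(-2)]cov(R_A,R_B)
= 2·169 + 2·49 + -4·-27.3 = 545.2

545.2000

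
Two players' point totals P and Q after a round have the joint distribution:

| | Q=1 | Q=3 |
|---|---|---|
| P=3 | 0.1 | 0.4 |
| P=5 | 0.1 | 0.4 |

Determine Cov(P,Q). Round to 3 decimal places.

0.000

E[P] = 4,  E[Q] = 2.6
E[PQ] = 10.4
Cov(P,Q) = E[PQ] − E[P]E[Q] = 10.4 − (4)(2.6) = 0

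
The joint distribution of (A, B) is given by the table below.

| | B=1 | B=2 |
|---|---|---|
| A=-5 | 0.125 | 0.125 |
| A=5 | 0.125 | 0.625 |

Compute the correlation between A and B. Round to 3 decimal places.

E[A] = 2.5,  E[B] = 1.75
E[AB] = 5
cov(A,B) = E[AB] − E[A]E[B] = 5 − (2.5)(1.75) = 0.625
var(A) = 18.75,  var(B) = 0.1875
ρ = 0.625 / √(18.75·0.1875) ≈ 0.333

0.333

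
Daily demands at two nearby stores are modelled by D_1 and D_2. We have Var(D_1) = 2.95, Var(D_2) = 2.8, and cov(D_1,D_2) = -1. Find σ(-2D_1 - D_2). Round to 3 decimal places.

Var(-2D_1 - D_2) = (-2)²·Var(D_1) + (-1)²·Var(D_2) + 2·(-2)·(-1)·cov(D_1,D_2)
= 4·2.95 + 1·2.8 + 4·-1 = 10.6
σ(-2D_1 - D_2) = √10.6 ≈ 3.256

3.256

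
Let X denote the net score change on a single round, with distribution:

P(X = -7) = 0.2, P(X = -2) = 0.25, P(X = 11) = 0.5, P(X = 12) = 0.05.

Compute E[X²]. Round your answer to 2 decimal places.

E[X²] = (-7)²(0.2) + (-2)²(0.25) + (11)²(0.5) + (12)²(0.05) = 78.5

78.50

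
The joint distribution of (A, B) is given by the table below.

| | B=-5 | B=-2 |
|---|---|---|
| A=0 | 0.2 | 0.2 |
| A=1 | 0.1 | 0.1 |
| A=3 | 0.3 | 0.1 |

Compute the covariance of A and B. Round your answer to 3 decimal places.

-0.480

E[A] = 1.4,  E[B] = -3.8
E[AB] = -5.8
Cov(A,B) = E[AB] − E[A]E[B] = -5.8 − (1.4)(-3.8) = -0.48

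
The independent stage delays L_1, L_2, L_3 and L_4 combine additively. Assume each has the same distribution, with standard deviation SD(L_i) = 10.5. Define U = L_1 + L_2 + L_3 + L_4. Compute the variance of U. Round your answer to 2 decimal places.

441.00

Var(L_i) = (10.5)² = 110.25
By independence, Var(U) = (1)²Var(L_1) + (1)²Var(L_2) + (1)²Var(L_3) + (1)²Var(L_4)
= (1)²·110.25 + (1)²·110.25 + (1)²·110.25 + (1)²·110.25 = 441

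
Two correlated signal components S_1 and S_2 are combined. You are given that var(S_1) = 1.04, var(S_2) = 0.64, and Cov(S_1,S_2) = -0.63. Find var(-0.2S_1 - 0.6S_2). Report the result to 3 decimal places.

var(-0.2S_1 - 0.6S_2) = (-0.2)²·var(S_1) + (-0.6)²·var(S_2) + 2·(-0.2)·(-0.6)·Cov(S_1,S_2)
= 0.04·1.04 + 0.36·0.64 + 0.24·-0.63 = 0.1208

0.121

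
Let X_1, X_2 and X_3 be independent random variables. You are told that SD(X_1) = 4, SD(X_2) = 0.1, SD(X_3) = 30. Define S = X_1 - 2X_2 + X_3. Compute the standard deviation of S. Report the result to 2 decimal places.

30.27

var(X_1) = 16, var(X_2) = 0.01, var(X_3) = 900
By independence, var(S) = (1)²var(X_1) + (-2)²var(X_2) + (1)²var(X_3)
= (1)²·16 + (-2)²·0.01 + (1)²·900 = 916.04
SD(S) = √916.04 ≈ 30.27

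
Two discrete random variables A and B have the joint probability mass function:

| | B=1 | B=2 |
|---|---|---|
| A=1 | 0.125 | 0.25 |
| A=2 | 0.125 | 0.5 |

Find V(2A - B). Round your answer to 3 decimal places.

1.000

E[A] = 1.625,  E[B] = 1.75,  E[AB] = 2.875
V(A) = 2.875 − (1.625)² = 0.234375;  V(B) = 3.25 − (1.75)² = 0.1875
Cov(A,B) = 2.875 − (1.625)(1.75) = 0.03125
V(2A - B) = (2)²·0.234375 + (-1)²·0.1875 + 2·(2)·(-1)·0.03125 = 1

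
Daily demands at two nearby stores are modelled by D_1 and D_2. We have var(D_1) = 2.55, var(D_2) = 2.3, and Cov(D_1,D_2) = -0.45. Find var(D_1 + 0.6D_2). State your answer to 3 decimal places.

var(D_1 + 0.6D_2) = (1)²·var(D_1) + (0.6)²·var(D_2) + 2·(1)·(0.6)·Cov(D_1,D_2)
= 1·2.55 + 0.36·2.3 + 1.2·-0.45 = 2.838

2.838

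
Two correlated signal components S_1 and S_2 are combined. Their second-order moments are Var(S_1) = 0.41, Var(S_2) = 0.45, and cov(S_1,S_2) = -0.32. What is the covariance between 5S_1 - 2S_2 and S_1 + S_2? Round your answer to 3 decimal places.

cov(5S_1 - 2S_2, S_1 + S_2) = (5)(1)Var(S_1) + (-2)(1)Var(S_2) + [(5)(1) + (-2)(1)]cov(S_1,S_2)
= 5·0.41 + -2·0.45 + 3·-0.32 = 0.19

0.190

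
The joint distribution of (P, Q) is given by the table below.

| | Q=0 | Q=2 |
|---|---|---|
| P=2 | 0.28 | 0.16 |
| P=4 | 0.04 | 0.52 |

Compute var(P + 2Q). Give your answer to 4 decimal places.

6.6944

E[P] = 3.12,  E[Q] = 1.36,  E[PQ] = 4.8
var(P) = 10.72 − (3.12)² = 0.9856;  var(Q) = 2.72 − (1.36)² = 0.8704
Cov(P,Q) = 4.8 − (3.12)(1.36) = 0.5568
var(P + 2Q) = (1)²·0.9856 + (2)²·0.8704 + 2·(1)·(2)·0.5568 = 6.6944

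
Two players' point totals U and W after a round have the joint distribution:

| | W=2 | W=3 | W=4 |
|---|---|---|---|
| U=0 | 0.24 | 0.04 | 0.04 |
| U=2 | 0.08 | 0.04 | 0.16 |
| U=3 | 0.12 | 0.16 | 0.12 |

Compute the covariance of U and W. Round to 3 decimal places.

E[U] = 1.76,  E[W] = 2.88
E[UW] = 5.44
cov(U,W) = E[UW] − E[U]E[W] = 5.44 − (1.76)(2.88) = 0.3712

0.371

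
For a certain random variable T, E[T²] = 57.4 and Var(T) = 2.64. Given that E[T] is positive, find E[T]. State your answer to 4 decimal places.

(E[T])² = E[T²] − Var(T) = 57.4 − 2.64 = 54.76
E[T] = √54.76 = 7.4

7.4000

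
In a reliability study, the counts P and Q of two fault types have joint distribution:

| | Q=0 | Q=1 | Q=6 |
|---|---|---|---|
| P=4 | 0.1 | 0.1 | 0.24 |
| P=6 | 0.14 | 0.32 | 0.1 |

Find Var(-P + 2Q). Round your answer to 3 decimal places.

31.080

E[P] = 5.12,  E[Q] = 2.46,  E[PQ] = 11.68
Var(P) = 27.2 − (5.12)² = 0.9856;  Var(Q) = 12.66 − (2.46)² = 6.6084
cov(P,Q) = 11.68 − (5.12)(2.46) = -0.9152
Var(-P + 2Q) = (-1)²·0.9856 + (2)²·6.6084 + 2·(-1)·(2)·-0.9152 = 31.08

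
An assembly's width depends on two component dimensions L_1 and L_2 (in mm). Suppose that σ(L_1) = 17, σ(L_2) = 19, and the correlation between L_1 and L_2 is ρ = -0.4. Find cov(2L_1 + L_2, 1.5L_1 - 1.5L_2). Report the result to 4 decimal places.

Var(L_1) = (17)² = 289;  Var(L_2) = (19)² = 361
cov(L_1,L_2) = ρ·σ(L_1)·σ(L_2) = -0.4·17·19 = -129.2
cov(2L_1 + L_2, 1.5L_1 - 1.5L_2) = (2)(1.5)Var(L_1) + (1)(-1.5)Var(L_2) + [(2)(-1.5) + (1)(1.5)]cov(L_1,L_2)
= 3·289 + -1.5·361 + -1.5·-129.2 = 519.3

519.3000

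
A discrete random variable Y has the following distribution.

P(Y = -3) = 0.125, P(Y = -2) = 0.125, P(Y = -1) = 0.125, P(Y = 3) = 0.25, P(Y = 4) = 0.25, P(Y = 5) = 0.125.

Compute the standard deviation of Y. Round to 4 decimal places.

2.9128

E[Y] = (-3)(0.125) + (-2)(0.125) + (-1)(0.125) + (3)(0.25) + (4)(0.25) + (5)(0.125) = 1.625
E[Y²] = (-3)²(0.125) + (-2)²(0.125) + (-1)²(0.125) + (3)²(0.25) + (4)²(0.25) + (5)²(0.125) = 11.125
Var(Y) = E[Y²] − (E[Y])² = 11.125 − (1.625)² = 8.484375
SD(Y) = √8.484375 ≈ 2.9128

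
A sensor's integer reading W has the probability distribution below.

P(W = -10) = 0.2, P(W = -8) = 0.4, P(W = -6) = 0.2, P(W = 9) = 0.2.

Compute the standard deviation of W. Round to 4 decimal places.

6.9166

E[W] = (-10)(0.2) + (-8)(0.4) + (-6)(0.2) + (9)(0.2) = -4.6
E[W²] = (-10)²(0.2) + (-8)²(0.4) + (-6)²(0.2) + (9)²(0.2) = 69
Var(W) = E[W²] − (E[W])² = 69 − (-4.6)² = 47.84
SD(W) = √47.84 ≈ 6.9166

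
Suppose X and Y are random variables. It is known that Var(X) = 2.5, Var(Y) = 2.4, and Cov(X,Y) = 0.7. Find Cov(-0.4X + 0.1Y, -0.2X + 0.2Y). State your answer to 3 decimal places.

Cov(-0.4X + 0.1Y, -0.2X + 0.2Y) = (-0.4)(-0.2)Var(X) + (0.1)(0.2)Var(Y) + [(-0.4)(0.2) + (0.1)(-0.2)]Cov(X,Y)
= 0.08·2.5 + 0.02·2.4 + -0.1·0.7 = 0.178

0.178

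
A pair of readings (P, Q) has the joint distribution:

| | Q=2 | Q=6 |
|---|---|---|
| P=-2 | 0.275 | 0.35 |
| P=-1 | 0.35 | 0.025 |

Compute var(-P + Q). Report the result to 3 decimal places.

E[P] = -1.625,  E[Q] = 3.5,  E[PQ] = -6.15
var(P) = 2.875 − (-1.625)² = 0.234375;  var(Q) = 16 − (3.5)² = 3.75
Cov(P,Q) = -6.15 − (-1.625)(3.5) = -0.4625
var(-P + Q) = (-1)²·0.234375 + (1)²·3.75 + 2·(-1)·(1)·-0.4625 = 4.909375

4.909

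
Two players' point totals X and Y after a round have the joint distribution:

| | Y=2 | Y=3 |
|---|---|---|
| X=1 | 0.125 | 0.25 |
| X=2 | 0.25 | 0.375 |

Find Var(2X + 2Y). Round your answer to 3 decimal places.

1.750

E[X] = 1.625,  E[Y] = 2.625,  E[XY] = 4.25
Var(X) = 2.875 − (1.625)² = 0.234375;  Var(Y) = 7.125 − (2.625)² = 0.234375
cov(X,Y) = 4.25 − (1.625)(2.625) = -0.015625
Var(2X + 2Y) = (2)²·0.234375 + (2)²·0.234375 + 2·(2)·(2)·-0.015625 = 1.75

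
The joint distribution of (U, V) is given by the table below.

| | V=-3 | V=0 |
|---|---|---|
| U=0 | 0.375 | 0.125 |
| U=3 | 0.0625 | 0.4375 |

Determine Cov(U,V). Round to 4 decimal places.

E[U] = 1.5,  E[V] = -1.3125
E[UV] = -0.5625
Cov(U,V) = E[UV] − E[U]E[V] = -0.5625 − (1.5)(-1.3125) = 1.40625

1.4063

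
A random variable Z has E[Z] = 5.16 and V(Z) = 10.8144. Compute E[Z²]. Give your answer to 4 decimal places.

E[Z²] = V(Z) + (E[Z])² = 10.8144 + (5.16)² = 37.44

37.4400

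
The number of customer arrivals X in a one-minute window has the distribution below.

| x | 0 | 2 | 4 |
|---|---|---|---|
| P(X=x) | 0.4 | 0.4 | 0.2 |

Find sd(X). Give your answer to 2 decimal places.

E[X] = (0)(0.4) + (2)(0.4) + (4)(0.2) = 1.6
E[X²] = (0)²(0.4) + (2)²(0.4) + (4)²(0.2) = 4.8
Var(X) = E[X²] − (E[X])² = 4.8 − (1.6)² = 2.24
sd(X) = √2.24 ≈ 1.50

1.50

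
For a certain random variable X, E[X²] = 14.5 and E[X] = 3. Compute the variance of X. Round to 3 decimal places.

Var(X) = 14.5 − (3)² = 5.5

5.500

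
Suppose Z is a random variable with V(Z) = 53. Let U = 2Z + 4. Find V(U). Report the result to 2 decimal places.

V(2Z + 4) = (2)²·V(Z) = 4·53 = 212

212.00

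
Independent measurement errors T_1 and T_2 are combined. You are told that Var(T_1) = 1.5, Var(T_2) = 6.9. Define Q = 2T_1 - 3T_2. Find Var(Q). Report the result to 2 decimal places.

By independence, Var(Q) = (2)²Var(T_1) + (-3)²Var(T_2)
= (2)²·1.5 + (-3)²·6.9 = 68.1

68.10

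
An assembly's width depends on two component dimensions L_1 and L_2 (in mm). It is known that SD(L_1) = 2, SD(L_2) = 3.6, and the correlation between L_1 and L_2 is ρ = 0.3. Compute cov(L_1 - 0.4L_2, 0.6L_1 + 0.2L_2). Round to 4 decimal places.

Var(L_1) = (2)² = 4;  Var(L_2) = (3.6)² = 12.96
cov(L_1,L_2) = ρ·SD(L_1)·SD(L_2) = 0.3·2·3.6 = 2.16
cov(L_1 - 0.4L_2, 0.6L_1 + 0.2L_2) = (1)(0.6)Var(L_1) + (-0.4)(0.2)Var(L_2) + [(1)(0.2) + (-0.4)(0.6)]cov(L_1,L_2)
= 0.6·4 + -0.08·12.96 + -0.04·2.16 = 1.2768

1.2768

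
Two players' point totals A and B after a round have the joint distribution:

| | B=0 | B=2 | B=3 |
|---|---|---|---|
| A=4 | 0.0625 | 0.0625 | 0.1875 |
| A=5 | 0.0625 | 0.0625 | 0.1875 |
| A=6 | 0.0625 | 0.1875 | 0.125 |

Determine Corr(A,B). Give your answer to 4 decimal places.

E[A] = 5.0625,  E[B] = 2.125
E[AB] = 10.6875
Cov(A,B) = E[AB] − E[A]E[B] = 10.6875 − (5.0625)(2.125) = -0.0703125
Var(A) = 0.68359375,  Var(B) = 1.234375
ρ = -0.0703125 / √(0.68359375·1.234375) ≈ -0.0765

-0.0765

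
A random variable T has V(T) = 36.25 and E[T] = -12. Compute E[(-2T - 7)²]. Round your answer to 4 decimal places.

E[-2T - 7] = -2·-12 − 7 = 17
V(-2T - 7) = (-2)²·36.25 = 145
E[(-2T - 7)²] = V((-2T - 7)) + (E[(-2T - 7)])² = 145 + (17)² = 434

434.0000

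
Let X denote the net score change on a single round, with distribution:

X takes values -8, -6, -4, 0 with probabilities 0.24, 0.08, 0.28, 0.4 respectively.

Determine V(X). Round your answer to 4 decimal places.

E[X] = (-8)(0.24) + (-6)(0.08) + (-4)(0.28) + (0)(0.4) = -3.52
E[X²] = (-8)²(0.24) + (-6)²(0.08) + (-4)²(0.28) + (0)²(0.4) = 22.72
V(X) = E[X²] − (E[X])² = 22.72 − (-3.52)² = 10.3296

10.3296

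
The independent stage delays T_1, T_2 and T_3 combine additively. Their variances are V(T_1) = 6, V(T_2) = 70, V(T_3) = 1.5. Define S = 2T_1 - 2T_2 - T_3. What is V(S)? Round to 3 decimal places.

305.500

By independence, V(S) = (2)²V(T_1) + (-2)²V(T_2) + (-1)²V(T_3)
= (2)²·6 + (-2)²·70 + (-1)²·1.5 = 305.5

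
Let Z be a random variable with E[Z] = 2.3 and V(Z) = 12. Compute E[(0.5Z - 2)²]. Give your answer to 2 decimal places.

3.72

E[0.5Z - 2] = 0.5·2.3 − 2 = -0.85
V(0.5Z - 2) = (0.5)²·12 = 3
E[(0.5Z - 2)²] = V((0.5Z - 2)) + (E[(0.5Z - 2)])² = 3 + (-0.85)² = 3.7225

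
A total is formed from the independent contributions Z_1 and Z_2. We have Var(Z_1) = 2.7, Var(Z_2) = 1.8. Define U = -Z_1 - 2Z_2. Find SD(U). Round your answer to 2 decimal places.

3.15

By independence, Var(U) = (-1)²Var(Z_1) + (-2)²Var(Z_2)
= (-1)²·2.7 + (-2)²·1.8 = 9.9
SD(U) = √9.9 ≈ 3.15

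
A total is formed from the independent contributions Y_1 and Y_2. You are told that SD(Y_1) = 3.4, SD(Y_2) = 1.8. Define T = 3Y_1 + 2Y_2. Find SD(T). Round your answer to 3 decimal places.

10.817

V(Y_1) = 11.56, V(Y_2) = 3.24
By independence, V(T) = (3)²V(Y_1) + (2)²V(Y_2)
= (3)²·11.56 + (2)²·3.24 = 117
SD(T) = √117 ≈ 10.817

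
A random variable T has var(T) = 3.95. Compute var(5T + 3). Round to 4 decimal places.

var(5T + 3) = (5)²·var(T) = 25·3.95 = 98.75

98.7500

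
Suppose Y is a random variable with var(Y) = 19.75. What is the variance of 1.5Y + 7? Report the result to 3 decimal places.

var(1.5Y + 7) = (1.5)²·var(Y) = 2.25·19.75 = 44.4375

44.438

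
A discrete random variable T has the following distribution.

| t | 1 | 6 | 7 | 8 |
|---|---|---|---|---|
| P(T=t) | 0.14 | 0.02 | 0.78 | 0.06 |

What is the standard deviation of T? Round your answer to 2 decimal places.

2.12

E[T] = (1)(0.14) + (6)(0.02) + (7)(0.78) + (8)(0.06) = 6.2
E[T²] = (1)²(0.14) + (6)²(0.02) + (7)²(0.78) + (8)²(0.06) = 42.92
V(T) = E[T²] − (E[T])² = 42.92 − (6.2)² = 4.48
SD(T) = √4.48 ≈ 2.12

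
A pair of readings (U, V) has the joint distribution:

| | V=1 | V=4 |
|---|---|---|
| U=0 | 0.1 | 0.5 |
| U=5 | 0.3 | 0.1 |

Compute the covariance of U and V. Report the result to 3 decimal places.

-2.100

E[U] = 2,  E[V] = 2.8
E[UV] = 3.5
cov(U,V) = E[UV] − E[U]E[V] = 3.5 − (2)(2.8) = -2.1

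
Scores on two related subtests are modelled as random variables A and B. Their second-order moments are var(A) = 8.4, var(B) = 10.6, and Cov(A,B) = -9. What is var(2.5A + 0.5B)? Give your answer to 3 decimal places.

var(2.5A + 0.5B) = (2.5)²·var(A) + (0.5)²·var(B) + 2·(2.5)·(0.5)·Cov(A,B)
= 6.25·8.4 + 0.25·10.6 + 2.5·-9 = 32.65

32.650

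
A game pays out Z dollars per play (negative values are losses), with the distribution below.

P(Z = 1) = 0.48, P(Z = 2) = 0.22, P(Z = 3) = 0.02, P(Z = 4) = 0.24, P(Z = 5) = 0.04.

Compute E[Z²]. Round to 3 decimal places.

6.380

E[Z²] = (1)²(0.48) + (2)²(0.22) + (3)²(0.02) + (4)²(0.24) + (5)²(0.04) = 6.38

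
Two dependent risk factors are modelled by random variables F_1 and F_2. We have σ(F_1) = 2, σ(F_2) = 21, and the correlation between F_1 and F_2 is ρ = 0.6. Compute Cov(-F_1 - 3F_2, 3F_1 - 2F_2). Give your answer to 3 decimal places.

2457.600

Var(F_1) = (2)² = 4;  Var(F_2) = (21)² = 441
Cov(F_1,F_2) = ρ·σ(F_1)·σ(F_2) = 0.6·2·21 = 25.2
Cov(-F_1 - 3F_2, 3F_1 - 2F_2) = (-1)(3)Var(F_1) + (-3)(-2)Var(F_2) + [(-1)(-2) + (-3)(3)]Cov(F_1,F_2)
= -3·4 + 6·441 + -7·25.2 = 2457.6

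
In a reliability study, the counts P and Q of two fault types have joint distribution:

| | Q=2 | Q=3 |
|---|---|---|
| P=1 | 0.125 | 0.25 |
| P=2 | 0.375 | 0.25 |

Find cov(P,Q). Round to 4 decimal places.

E[P] = 1.625,  E[Q] = 2.5
E[PQ] = 4
cov(P,Q) = E[PQ] − E[P]E[Q] = 4 − (1.625)(2.5) = -0.0625

-0.0625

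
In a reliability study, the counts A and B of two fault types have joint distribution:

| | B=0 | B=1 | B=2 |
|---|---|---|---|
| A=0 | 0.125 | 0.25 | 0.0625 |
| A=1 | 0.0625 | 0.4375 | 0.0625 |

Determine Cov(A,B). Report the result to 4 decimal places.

0.0352

E[A] = 0.5625,  E[B] = 0.9375
E[AB] = 0.5625
Cov(A,B) = E[AB] − E[A]E[B] = 0.5625 − (0.5625)(0.9375) = 0.03515625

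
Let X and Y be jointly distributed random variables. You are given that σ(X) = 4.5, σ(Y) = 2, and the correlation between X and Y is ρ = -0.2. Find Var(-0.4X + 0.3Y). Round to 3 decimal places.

Var(X) = (4.5)² = 20.25;  Var(Y) = (2)² = 4
Cov(X,Y) = ρ·σ(X)·σ(Y) = -0.2·4.5·2 = -1.8
Var(-0.4X + 0.3Y) = (-0.4)²·Var(X) + (0.3)²·Var(Y) + 2·(-0.4)·(0.3)·Cov(X,Y)
= 0.16·20.25 + 0.09·4 + -0.24·-1.8 = 4.032

4.032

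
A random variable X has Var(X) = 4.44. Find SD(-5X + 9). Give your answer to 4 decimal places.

10.5357

Var(-5X + 9) = (-5)²·4.44 = 111
SD(-5X + 9) = √111 ≈ 10.5357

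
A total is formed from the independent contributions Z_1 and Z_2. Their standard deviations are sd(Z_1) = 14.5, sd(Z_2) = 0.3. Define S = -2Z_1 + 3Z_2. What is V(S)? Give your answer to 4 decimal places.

841.8100

V(Z_1) = 210.25, V(Z_2) = 0.09
By independence, V(S) = (-2)²V(Z_1) + (3)²V(Z_2)
= (-2)²·210.25 + (3)²·0.09 = 841.81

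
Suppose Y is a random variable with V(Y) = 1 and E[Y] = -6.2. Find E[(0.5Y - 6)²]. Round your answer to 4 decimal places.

83.0600

E[0.5Y - 6] = 0.5·-6.2 − 6 = -9.1
V(0.5Y - 6) = (0.5)²·1 = 0.25
E[(0.5Y - 6)²] = V((0.5Y - 6)) + (E[(0.5Y - 6)])² = 0.25 + (-9.1)² = 83.06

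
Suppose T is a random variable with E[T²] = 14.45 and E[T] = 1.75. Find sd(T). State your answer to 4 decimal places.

3.3745

V(T) = 14.45 − (1.75)² = 11.3875
sd(T) = √11.3875 ≈ 3.3745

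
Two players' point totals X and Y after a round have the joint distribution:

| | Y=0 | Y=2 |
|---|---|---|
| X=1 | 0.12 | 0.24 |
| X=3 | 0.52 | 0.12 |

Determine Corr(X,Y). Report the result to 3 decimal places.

E[X] = 2.28,  E[Y] = 0.72
E[XY] = 1.2
cov(X,Y) = E[XY] − E[X]E[Y] = 1.2 − (2.28)(0.72) = -0.4416
Var(X) = 0.9216,  Var(Y) = 0.9216
ρ = -0.4416 / √(0.9216·0.9216) ≈ -0.479

-0.479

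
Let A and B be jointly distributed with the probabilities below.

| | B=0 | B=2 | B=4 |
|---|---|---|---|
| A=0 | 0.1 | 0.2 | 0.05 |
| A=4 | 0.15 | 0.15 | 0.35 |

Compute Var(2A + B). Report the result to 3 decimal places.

E[A] = 2.6,  E[B] = 2.3,  E[AB] = 6.8
Var(A) = 10.4 − (2.6)² = 3.64;  Var(B) = 7.8 − (2.3)² = 2.51
Cov(A,B) = 6.8 − (2.6)(2.3) = 0.82
Var(2A + B) = (2)²·3.64 + (1)²·2.51 + 2·(2)·(1)·0.82 = 20.35

20.350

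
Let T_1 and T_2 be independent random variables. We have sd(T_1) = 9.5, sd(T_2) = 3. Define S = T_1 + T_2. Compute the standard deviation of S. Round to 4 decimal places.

Var(T_1) = 90.25, Var(T_2) = 9
By independence, Var(S) = (1)²Var(T_1) + (1)²Var(T_2)
= (1)²·90.25 + (1)²·9 = 99.25
sd(S) = √99.25 ≈ 9.9624

9.9624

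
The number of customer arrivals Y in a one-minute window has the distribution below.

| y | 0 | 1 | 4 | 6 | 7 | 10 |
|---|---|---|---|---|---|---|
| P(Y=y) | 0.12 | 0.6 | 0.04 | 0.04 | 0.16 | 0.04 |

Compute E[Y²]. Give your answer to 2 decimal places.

14.52

E[Y²] = (0)²(0.12) + (1)²(0.6) + (4)²(0.04) + (6)²(0.04) + (7)²(0.16) + (10)²(0.04) = 14.52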